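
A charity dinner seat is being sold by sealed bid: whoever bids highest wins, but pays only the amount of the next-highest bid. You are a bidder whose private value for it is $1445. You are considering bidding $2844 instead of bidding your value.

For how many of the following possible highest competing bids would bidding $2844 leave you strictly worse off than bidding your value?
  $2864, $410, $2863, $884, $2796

1

The deviation hurts exactly when the highest competing bid lies strictly between $1445 and $2844 — overbidding then wins at a price above your value.
$2864: above both → same outcome either way.
$410: below both → same outcome either way.
$2863: above both → same outcome either way.
$884: below both → same outcome either way.
$2796: inside the interval → strictly worse (loss $1351).
Count: 1.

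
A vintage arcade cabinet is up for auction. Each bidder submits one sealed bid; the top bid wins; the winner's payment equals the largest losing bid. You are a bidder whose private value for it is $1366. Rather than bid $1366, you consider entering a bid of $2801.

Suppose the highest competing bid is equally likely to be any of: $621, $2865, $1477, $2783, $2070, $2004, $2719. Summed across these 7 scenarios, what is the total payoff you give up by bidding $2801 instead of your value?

$4223

The deviation costs you only when the competing bid falls strictly between $1366 and $2801; elsewhere both bids give the same outcome.
$621: outcomes coincide → loss $0.
$2865: outcomes coincide → loss $0.
$1477: truthful payoff $0, deviation payoff −$111 → loss $111.
$2783: truthful payoff $0, deviation payoff −$1417 → loss $1417.
$2070: truthful payoff $0, deviation payoff −$704 → loss $704.
$2004: truthful payoff $0, deviation payoff −$638 → loss $638.
$2719: truthful payoff $0, deviation payoff −$1353 → loss $1353.
Total loss = $111 + $1417 + $704 + $638 + $1353 = $4223.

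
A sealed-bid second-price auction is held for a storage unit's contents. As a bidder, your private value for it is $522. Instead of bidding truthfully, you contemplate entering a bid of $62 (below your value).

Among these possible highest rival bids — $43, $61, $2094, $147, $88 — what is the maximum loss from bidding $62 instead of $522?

$43: same outcome either way → loss $0.
$61: same outcome either way → loss $0.
$2094: same outcome either way → loss $0.
$147: truthful gives $375, deviation gives $0 → loss $375.
$88: truthful gives $434, deviation gives $0 → loss $434.
Maximum loss: $434.

$434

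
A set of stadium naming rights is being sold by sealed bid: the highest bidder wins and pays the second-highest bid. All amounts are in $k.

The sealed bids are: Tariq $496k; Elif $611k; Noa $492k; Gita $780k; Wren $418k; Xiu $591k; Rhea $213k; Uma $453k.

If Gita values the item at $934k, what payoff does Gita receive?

Highest bid: Gita at $780k, so Gita wins.
Second-highest bid: Elif at $611k — that is the price the winner pays.
Gita's payoff = value − price = $934k − $611k = $323k.

$323k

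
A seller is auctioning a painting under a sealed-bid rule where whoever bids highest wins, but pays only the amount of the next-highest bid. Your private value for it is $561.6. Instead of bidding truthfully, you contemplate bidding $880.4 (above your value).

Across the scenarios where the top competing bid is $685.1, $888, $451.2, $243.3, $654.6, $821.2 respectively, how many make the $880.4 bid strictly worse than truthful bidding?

3

The deviation hurts exactly when the highest competing bid lies strictly between $561.6 and $880.4 — overbidding then wins at a price above your value.
$685.1: inside the interval → strictly worse (loss $123.5).
$888: above both → same outcome either way.
$451.2: below both → same outcome either way.
$243.3: below both → same outcome either way.
$654.6: inside the interval → strictly worse (loss $93).
$821.2: inside the interval → strictly worse (loss $259.6).
Count: 3.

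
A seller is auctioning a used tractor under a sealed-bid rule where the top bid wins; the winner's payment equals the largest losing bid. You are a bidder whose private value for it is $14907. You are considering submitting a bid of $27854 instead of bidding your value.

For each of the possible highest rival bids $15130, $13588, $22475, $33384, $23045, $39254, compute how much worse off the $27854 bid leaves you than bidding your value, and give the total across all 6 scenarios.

The deviation costs you only when the competing bid falls strictly between $14907 and $27854; elsewhere both bids give the same outcome.
$15130: truthful payoff $0, deviation payoff −$223 → loss $223.
$13588: outcomes coincide → loss $0.
$22475: truthful payoff $0, deviation payoff −$7568 → loss $7568.
$33384: outcomes coincide → loss $0.
$23045: truthful payoff $0, deviation payoff −$8138 → loss $8138.
$39254: outcomes coincide → loss $0.
Total loss = $223 + $7568 + $8138 = $15929.
Truthful bidding weakly dominates here: raising your bid can only win items priced above your value, and lowering it can only forfeit items priced below.

$15929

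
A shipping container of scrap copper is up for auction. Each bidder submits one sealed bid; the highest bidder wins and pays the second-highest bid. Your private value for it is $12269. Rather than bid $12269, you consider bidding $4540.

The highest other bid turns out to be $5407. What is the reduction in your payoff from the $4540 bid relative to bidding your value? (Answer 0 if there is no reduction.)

$6862

Bidding your value $12269: you win (since $12269 > $5407) and pay $5407. Payoff $6862.
Bidding $4540: you lose. Payoff $0.
The competing bid $5407 lies between your shaded bid and your value, so underbidding forfeits an item you could have won at a profitable price.
Loss from deviating = $6862 − ($0) = $6862.
Because the price is fixed by the runner-up's bid, deviating from your value can only change a good outcome into a bad one — never the reverse.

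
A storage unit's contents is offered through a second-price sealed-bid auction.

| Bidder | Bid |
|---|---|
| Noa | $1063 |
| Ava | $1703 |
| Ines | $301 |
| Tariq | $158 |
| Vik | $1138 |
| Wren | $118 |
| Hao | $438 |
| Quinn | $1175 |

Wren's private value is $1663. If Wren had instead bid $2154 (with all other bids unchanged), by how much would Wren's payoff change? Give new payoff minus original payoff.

−$40

The highest bid among the other bidders is $1703; Wren's bid doesn't change that.
Original bid $118: Wren is not highest (top rival bid is $1703); payoff $0.
Alternative bid $2154: Wren is highest, pays the top rival bid $1703; payoff $1663 − $1703 = −$40.
Change in payoff = −$40 − ($0) = −$40.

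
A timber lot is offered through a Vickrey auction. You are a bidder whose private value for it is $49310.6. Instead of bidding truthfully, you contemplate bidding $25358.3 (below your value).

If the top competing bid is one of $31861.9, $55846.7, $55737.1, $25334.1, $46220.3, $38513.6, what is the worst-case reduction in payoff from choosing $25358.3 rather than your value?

$31861.9: truthful gives $17448.7, deviation gives $0 → loss $17448.7.
$55846.7: same outcome either way → loss $0.
$55737.1: same outcome either way → loss $0.
$25334.1: same outcome either way → loss $0.
$46220.3: truthful gives $3090.3, deviation gives $0 → loss $3090.3.
$38513.6: truthful gives $10797, deviation gives $0 → loss $10797.
Maximum loss: $17448.7.

$17448.7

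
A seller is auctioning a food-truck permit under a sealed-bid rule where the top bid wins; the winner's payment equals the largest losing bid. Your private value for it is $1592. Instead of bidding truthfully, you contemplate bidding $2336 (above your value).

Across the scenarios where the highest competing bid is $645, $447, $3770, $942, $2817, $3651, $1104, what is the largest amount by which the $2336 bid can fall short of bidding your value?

$645: same outcome either way → loss $0.
$447: same outcome either way → loss $0.
$3770: same outcome either way → loss $0.
$942: same outcome either way → loss $0.
$2817: same outcome either way → loss $0.
$3651: same outcome either way → loss $0.
$1104: same outcome either way → loss $0.
Maximum loss: $0.

$0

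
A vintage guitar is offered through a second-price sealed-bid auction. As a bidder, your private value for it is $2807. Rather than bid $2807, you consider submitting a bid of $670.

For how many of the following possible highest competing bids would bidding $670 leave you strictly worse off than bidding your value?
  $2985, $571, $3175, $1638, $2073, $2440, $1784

The deviation hurts exactly when the highest competing bid lies strictly between $670 and $2807 — underbidding then forfeits a profitable win.
$2985: above both → same outcome either way.
$571: below both → same outcome either way.
$3175: above both → same outcome either way.
$1638: inside the interval → strictly worse (loss $1169).
$2073: inside the interval → strictly worse (loss $734).
$2440: inside the interval → strictly worse (loss $367).
$1784: inside the interval → strictly worse (loss $1023).
Count: 4.

4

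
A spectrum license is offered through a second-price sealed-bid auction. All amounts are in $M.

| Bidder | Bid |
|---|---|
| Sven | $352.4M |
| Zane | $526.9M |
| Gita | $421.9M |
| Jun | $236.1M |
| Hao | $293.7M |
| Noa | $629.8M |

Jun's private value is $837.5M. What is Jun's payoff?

$0M

Highest bid: Noa at $629.8M, so Noa wins.
Second-highest bid: Zane at $526.9M — that is the price the winner pays.
Jun did not win, so Jun pays nothing and receives nothing: payoff $0M.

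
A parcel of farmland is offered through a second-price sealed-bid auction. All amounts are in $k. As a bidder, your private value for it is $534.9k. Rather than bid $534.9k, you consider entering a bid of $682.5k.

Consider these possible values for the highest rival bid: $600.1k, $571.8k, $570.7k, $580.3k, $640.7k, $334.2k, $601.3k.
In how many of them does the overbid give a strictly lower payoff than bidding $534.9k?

The deviation hurts exactly when the highest competing bid lies strictly between $534.9k and $682.5k — overbidding then wins at a price above your value.
$600.1k: inside the interval → strictly worse (loss $65.2k).
$571.8k: inside the interval → strictly worse (loss $36.9k).
$570.7k: inside the interval → strictly worse (loss $35.8k).
$580.3k: inside the interval → strictly worse (loss $45.4k).
$640.7k: inside the interval → strictly worse (loss $105.8k).
$334.2k: below both → same outcome either way.
$601.3k: inside the interval → strictly worse (loss $66.4k).
Count: 6.

6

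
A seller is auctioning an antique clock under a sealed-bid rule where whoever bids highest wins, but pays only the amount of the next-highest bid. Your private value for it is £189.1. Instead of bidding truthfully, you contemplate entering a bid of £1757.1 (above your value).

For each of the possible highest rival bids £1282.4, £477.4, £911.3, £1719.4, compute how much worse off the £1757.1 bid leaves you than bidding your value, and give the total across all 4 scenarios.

£3634.1

The deviation costs you only when the competing bid falls strictly between £189.1 and £1757.1; elsewhere both bids give the same outcome.
£1282.4: truthful payoff £0, deviation payoff −£1093.3 → loss £1093.3.
£477.4: truthful payoff £0, deviation payoff −£288.3 → loss £288.3.
£911.3: truthful payoff £0, deviation payoff −£722.2 → loss £722.2.
£1719.4: truthful payoff £0, deviation payoff −£1530.3 → loss £1530.3.
Total loss = £1093.3 + £288.3 + £722.2 + £1530.3 = £3634.1.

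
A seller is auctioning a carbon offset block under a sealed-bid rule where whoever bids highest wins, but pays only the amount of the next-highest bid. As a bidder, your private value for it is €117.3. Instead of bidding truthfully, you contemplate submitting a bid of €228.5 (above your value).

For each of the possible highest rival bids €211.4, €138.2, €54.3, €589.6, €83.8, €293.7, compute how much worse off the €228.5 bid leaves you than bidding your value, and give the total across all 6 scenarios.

€115

The deviation costs you only when the competing bid falls strictly between €117.3 and €228.5; elsewhere both bids give the same outcome.
€211.4: truthful payoff €0, deviation payoff −€94.1 → loss €94.1.
€138.2: truthful payoff €0, deviation payoff −€20.9 → loss €20.9.
€54.3: outcomes coincide → loss €0.
€589.6: outcomes coincide → loss €0.
€83.8: outcomes coincide → loss €0.
€293.7: outcomes coincide → loss €0.
Total loss = €94.1 + €20.9 = €115.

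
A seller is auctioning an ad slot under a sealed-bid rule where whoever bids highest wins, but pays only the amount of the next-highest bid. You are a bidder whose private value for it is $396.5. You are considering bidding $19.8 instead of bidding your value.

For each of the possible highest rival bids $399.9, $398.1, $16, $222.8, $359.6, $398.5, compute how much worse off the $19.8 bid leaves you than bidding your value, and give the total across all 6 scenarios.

The deviation costs you only when the competing bid falls strictly between $19.8 and $396.5; elsewhere both bids give the same outcome.
$399.9: outcomes coincide → loss $0.
$398.1: outcomes coincide → loss $0.
$16: outcomes coincide → loss $0.
$222.8: truthful payoff $173.7, deviation payoff $0 → loss $173.7.
$359.6: truthful payoff $36.9, deviation payoff $0 → loss $36.9.
$398.5: outcomes coincide → loss $0.
Total loss = $173.7 + $36.9 = $210.6.

$210.6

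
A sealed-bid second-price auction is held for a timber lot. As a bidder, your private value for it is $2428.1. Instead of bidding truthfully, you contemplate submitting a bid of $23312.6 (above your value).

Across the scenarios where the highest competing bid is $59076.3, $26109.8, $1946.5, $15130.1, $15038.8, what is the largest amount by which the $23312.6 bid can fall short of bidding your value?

$12702

$59076.3: same outcome either way → loss $0.
$26109.8: same outcome either way → loss $0.
$1946.5: same outcome either way → loss $0.
$15130.1: truthful gives $0, deviation gives −$12702 → loss $12702.
$15038.8: truthful gives $0, deviation gives −$12610.7 → loss $12610.7.
Maximum loss: $12702.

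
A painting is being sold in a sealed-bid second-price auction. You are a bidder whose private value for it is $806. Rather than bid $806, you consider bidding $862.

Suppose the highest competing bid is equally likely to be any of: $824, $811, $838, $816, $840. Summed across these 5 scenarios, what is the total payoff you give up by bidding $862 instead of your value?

$99

The deviation costs you only when the competing bid falls strictly between $806 and $862; elsewhere both bids give the same outcome.
$824: truthful payoff $0, deviation payoff −$18 → loss $18.
$811: truthful payoff $0, deviation payoff −$5 → loss $5.
$838: truthful payoff $0, deviation payoff −$32 → loss $32.
$816: truthful payoff $0, deviation payoff −$10 → loss $10.
$840: truthful payoff $0, deviation payoff −$34 → loss $34.
Total loss = $18 + $5 + $32 + $10 + $34 = $99.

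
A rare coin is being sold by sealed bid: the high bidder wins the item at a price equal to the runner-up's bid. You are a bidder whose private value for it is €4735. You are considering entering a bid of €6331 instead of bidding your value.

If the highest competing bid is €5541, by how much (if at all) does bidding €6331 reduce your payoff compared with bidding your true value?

Bidding your value €4735: you lose (since €4735 < €5541). Payoff €0.
Bidding €6331: you win and pay €5541. Payoff €4735 − €5541 = −€806.
The competing bid €5541 lies between your value and your inflated bid, so overbidding wins an item priced above your value.
Loss from deviating = €0 − (−€806) = €806.
Truthful bidding weakly dominates here: raising your bid can only win items priced above your value, and lowering it can only forfeit items priced below.

€806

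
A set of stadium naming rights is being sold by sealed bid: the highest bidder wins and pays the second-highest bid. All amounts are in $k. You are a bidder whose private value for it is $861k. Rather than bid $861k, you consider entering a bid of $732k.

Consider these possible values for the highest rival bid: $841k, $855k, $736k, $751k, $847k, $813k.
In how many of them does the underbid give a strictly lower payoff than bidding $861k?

6

The deviation hurts exactly when the highest competing bid lies strictly between $732k and $861k — underbidding then forfeits a profitable win.
$841k: inside the interval → strictly worse (loss $20k).
$855k: inside the interval → strictly worse (loss $6k).
$736k: inside the interval → strictly worse (loss $125k).
$751k: inside the interval → strictly worse (loss $110k).
$847k: inside the interval → strictly worse (loss $14k).
$813k: inside the interval → strictly worse (loss $48k).
Count: 6.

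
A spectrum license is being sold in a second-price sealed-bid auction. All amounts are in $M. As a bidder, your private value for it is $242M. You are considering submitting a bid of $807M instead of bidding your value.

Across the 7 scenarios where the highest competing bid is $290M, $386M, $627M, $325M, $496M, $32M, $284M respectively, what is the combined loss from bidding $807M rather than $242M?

$956M

The deviation costs you only when the competing bid falls strictly between $242M and $807M; elsewhere both bids give the same outcome.
$290M: truthful payoff $0M, deviation payoff −$48M → loss $48M.
$386M: truthful payoff $0M, deviation payoff −$144M → loss $144M.
$627M: truthful payoff $0M, deviation payoff −$385M → loss $385M.
$325M: truthful payoff $0M, deviation payoff −$83M → loss $83M.
$496M: truthful payoff $0M, deviation payoff −$254M → loss $254M.
$32M: outcomes coincide → loss $0M.
$284M: truthful payoff $0M, deviation payoff −$42M → loss $42M.
Total loss = $48M + $144M + $385M + $83M + $254M + $42M = $956M.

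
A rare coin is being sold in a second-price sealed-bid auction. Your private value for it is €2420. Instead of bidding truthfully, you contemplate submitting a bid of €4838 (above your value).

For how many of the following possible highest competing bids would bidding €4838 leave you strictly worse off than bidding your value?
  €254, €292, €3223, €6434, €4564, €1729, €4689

3

The deviation hurts exactly when the highest competing bid lies strictly between €2420 and €4838 — overbidding then wins at a price above your value.
€254: below both → same outcome either way.
€292: below both → same outcome either way.
€3223: inside the interval → strictly worse (loss €803).
€6434: above both → same outcome either way.
€4564: inside the interval → strictly worse (loss €2144).
€1729: below both → same outcome either way.
€4689: inside the interval → strictly worse (loss €2269).
Count: 3.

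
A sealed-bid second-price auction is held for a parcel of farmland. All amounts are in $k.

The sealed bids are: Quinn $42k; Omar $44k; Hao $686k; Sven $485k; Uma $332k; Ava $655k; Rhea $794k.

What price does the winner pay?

Highest bid: Rhea at $794k, so Rhea wins.
Second-highest bid: Hao at $686k — that is the price the winner pays.

$686k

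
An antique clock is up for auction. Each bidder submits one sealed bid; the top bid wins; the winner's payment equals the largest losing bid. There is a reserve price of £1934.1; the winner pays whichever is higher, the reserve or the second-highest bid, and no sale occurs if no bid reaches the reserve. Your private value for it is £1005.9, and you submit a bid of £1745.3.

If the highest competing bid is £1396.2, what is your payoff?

£0

Your bid £1745.3 is the highest bid but falls below the reserve £1934.1, so the item goes unsold. Payoff £0.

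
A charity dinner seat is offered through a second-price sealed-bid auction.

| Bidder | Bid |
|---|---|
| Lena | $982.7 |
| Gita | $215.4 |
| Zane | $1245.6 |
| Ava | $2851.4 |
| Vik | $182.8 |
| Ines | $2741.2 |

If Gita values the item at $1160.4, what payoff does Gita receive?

$0

Highest bid: Ava at $2851.4, so Ava wins.
Second-highest bid: Ines at $2741.2 — that is the price the winner pays.
Gita did not win, so Gita pays nothing and receives nothing: payoff $0.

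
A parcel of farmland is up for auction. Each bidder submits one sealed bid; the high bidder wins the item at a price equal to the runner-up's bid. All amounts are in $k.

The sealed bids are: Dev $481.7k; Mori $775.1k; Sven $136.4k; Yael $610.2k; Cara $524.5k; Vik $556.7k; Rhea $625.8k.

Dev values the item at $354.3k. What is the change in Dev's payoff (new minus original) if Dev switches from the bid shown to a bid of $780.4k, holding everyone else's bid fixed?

−$420.8k

The highest bid among the other bidders is $775.1k; Dev's bid doesn't change that.
Original bid $481.7k: Dev is not highest (top rival bid is $775.1k); payoff $0k.
Alternative bid $780.4k: Dev is highest, pays the top rival bid $775.1k; payoff $354.3k − $775.1k = −$420.8k.
Change in payoff = −$420.8k − ($0k) = −$420.8k.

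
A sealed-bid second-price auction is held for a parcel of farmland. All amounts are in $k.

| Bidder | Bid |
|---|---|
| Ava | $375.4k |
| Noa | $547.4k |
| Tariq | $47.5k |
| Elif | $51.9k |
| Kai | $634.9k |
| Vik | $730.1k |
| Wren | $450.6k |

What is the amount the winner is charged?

Highest bid: Vik at $730.1k, so Vik wins.
Second-highest bid: Kai at $634.9k — that is the price the winner pays.

$634.9k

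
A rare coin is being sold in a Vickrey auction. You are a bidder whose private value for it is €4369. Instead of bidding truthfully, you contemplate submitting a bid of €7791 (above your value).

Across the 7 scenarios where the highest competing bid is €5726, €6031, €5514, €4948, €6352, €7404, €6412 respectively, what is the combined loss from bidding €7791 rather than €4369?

The deviation costs you only when the competing bid falls strictly between €4369 and €7791; elsewhere both bids give the same outcome.
€5726: truthful payoff €0, deviation payoff −€1357 → loss €1357.
€6031: truthful payoff €0, deviation payoff −€1662 → loss €1662.
€5514: truthful payoff €0, deviation payoff −€1145 → loss €1145.
€4948: truthful payoff €0, deviation payoff −€579 → loss €579.
€6352: truthful payoff €0, deviation payoff −€1983 → loss €1983.
€7404: truthful payoff €0, deviation payoff −€3035 → loss €3035.
€6412: truthful payoff €0, deviation payoff −€2043 → loss €2043.
Total loss = €1357 + €1662 + €1145 + €579 + €1983 + €3035 + €2043 = €11804.

€11804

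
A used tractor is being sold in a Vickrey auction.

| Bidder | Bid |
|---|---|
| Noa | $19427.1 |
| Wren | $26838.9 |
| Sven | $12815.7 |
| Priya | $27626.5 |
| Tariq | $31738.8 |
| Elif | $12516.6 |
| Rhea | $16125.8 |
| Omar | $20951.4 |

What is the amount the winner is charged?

$27626.5

Highest bid: Tariq at $31738.8, so Tariq wins.
Second-highest bid: Priya at $27626.5 — that is the price the winner pays.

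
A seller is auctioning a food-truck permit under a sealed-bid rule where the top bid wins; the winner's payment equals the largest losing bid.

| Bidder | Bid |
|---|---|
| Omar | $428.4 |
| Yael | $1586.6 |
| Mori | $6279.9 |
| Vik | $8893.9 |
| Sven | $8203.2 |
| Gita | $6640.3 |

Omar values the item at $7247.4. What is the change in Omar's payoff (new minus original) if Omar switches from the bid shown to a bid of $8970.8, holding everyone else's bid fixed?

−$1646.5

The highest bid among the other bidders is $8893.9; Omar's bid doesn't change that.
Original bid $428.4: Omar is not highest (top rival bid is $8893.9); payoff $0.
Alternative bid $8970.8: Omar is highest, pays the top rival bid $8893.9; payoff $7247.4 − $8893.9 = −$1646.5.
Change in payoff = −$1646.5 − ($0) = −$1646.5.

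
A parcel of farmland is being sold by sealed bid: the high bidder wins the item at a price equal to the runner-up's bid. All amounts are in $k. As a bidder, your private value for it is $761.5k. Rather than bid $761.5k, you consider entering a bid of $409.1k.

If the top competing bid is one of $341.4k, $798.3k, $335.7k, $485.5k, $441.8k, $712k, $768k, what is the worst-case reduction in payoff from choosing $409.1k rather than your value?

$319.7k

$341.4k: same outcome either way → loss $0k.
$798.3k: same outcome either way → loss $0k.
$335.7k: same outcome either way → loss $0k.
$485.5k: truthful gives $276k, deviation gives $0k → loss $276k.
$441.8k: truthful gives $319.7k, deviation gives $0k → loss $319.7k.
$712k: truthful gives $49.5k, deviation gives $0k → loss $49.5k.
$768k: same outcome either way → loss $0k.
Maximum loss: $319.7k.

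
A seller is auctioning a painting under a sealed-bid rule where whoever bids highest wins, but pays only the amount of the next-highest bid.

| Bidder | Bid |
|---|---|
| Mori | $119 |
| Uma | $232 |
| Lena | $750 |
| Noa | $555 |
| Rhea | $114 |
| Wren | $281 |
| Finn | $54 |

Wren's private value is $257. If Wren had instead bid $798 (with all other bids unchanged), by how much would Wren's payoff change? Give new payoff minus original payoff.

−$493

The highest bid among the other bidders is $750; Wren's bid doesn't change that.
Original bid $281: Wren is not highest (top rival bid is $750); payoff $0.
Alternative bid $798: Wren is highest, pays the top rival bid $750; payoff $257 − $750 = −$493.
Change in payoff = −$493 − ($0) = −$493.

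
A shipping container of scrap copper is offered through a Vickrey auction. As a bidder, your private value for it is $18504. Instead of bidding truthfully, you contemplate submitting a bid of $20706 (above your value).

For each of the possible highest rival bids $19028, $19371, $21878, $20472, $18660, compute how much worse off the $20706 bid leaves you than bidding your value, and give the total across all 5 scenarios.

The deviation costs you only when the competing bid falls strictly between $18504 and $20706; elsewhere both bids give the same outcome.
$19028: truthful payoff $0, deviation payoff −$524 → loss $524.
$19371: truthful payoff $0, deviation payoff −$867 → loss $867.
$21878: outcomes coincide → loss $0.
$20472: truthful payoff $0, deviation payoff −$1968 → loss $1968.
$18660: truthful payoff $0, deviation payoff −$156 → loss $156.
Total loss = $524 + $867 + $1968 + $156 = $3515.

$3515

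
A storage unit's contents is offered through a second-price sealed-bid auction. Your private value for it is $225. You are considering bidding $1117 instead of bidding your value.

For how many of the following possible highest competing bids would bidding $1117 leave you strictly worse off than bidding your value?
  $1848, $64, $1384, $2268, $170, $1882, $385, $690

2

The deviation hurts exactly when the highest competing bid lies strictly between $225 and $1117 — overbidding then wins at a price above your value.
$1848: above both → same outcome either way.
$64: below both → same outcome either way.
$1384: above both → same outcome either way.
$2268: above both → same outcome either way.
$170: below both → same outcome either way.
$1882: above both → same outcome either way.
$385: inside the interval → strictly worse (loss $160).
$690: inside the interval → strictly worse (loss $465).
Count: 2.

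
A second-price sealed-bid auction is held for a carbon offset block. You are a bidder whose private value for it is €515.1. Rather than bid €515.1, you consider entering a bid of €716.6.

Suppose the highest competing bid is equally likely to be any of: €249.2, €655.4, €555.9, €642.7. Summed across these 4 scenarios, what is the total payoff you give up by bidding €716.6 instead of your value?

The deviation costs you only when the competing bid falls strictly between €515.1 and €716.6; elsewhere both bids give the same outcome.
€249.2: outcomes coincide → loss €0.
€655.4: truthful payoff €0, deviation payoff −€140.3 → loss €140.3.
€555.9: truthful payoff €0, deviation payoff −€40.8 → loss €40.8.
€642.7: truthful payoff €0, deviation payoff −€127.6 → loss €127.6.
Total loss = €140.3 + €40.8 + €127.6 = €308.7.

€308.7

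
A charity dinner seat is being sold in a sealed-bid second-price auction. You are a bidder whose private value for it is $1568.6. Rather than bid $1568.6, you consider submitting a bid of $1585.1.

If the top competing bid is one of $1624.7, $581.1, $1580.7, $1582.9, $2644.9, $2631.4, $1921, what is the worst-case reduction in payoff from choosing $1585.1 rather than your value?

$1624.7: same outcome either way → loss $0.
$581.1: same outcome either way → loss $0.
$1580.7: truthful gives $0, deviation gives −$12.1 → loss $12.1.
$1582.9: truthful gives $0, deviation gives −$14.3 → loss $14.3.
$2644.9: same outcome either way → loss $0.
$2631.4: same outcome either way → loss $0.
$1921: same outcome either way → loss $0.
Maximum loss: $14.3.

$14.3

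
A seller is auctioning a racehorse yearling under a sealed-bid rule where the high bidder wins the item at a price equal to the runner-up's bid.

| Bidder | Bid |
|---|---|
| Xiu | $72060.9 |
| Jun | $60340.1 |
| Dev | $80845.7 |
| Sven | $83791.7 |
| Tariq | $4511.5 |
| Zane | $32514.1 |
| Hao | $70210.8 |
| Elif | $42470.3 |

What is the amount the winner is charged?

$80845.7

Highest bid: Sven at $83791.7, so Sven wins.
Second-highest bid: Dev at $80845.7 — that is the price the winner pays.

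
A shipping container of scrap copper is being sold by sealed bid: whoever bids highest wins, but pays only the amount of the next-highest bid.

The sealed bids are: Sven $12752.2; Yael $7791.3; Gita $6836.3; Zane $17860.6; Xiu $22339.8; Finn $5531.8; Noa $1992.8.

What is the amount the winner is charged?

Highest bid: Xiu at $22339.8, so Xiu wins.
Second-highest bid: Zane at $17860.6 — that is the price the winner pays.

$17860.6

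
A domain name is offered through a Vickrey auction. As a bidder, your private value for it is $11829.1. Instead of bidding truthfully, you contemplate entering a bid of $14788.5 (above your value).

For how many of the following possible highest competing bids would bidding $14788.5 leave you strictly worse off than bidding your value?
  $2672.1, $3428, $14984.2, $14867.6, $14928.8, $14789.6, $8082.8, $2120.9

0

The deviation hurts exactly when the highest competing bid lies strictly between $11829.1 and $14788.5 — overbidding then wins at a price above your value.
$2672.1: below both → same outcome either way.
$3428: below both → same outcome either way.
$14984.2: above both → same outcome either way.
$14867.6: above both → same outcome either way.
$14928.8: above both → same outcome either way.
$14789.6: above both → same outcome either way.
$8082.8: below both → same outcome either way.
$2120.9: below both → same outcome either way.
Count: 0.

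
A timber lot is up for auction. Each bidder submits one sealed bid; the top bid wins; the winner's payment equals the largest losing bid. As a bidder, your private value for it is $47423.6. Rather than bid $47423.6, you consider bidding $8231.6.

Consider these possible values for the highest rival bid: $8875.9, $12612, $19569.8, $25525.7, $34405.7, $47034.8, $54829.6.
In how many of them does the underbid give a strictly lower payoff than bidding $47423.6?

The deviation hurts exactly when the highest competing bid lies strictly between $8231.6 and $47423.6 — underbidding then forfeits a profitable win.
$8875.9: inside the interval → strictly worse (loss $38547.7).
$12612: inside the interval → strictly worse (loss $34811.6).
$19569.8: inside the interval → strictly worse (loss $27853.8).
$25525.7: inside the interval → strictly worse (loss $21897.9).
$34405.7: inside the interval → strictly worse (loss $13017.9).
$47034.8: inside the interval → strictly worse (loss $388.8).
$54829.6: above both → same outcome either way.
Count: 6.

6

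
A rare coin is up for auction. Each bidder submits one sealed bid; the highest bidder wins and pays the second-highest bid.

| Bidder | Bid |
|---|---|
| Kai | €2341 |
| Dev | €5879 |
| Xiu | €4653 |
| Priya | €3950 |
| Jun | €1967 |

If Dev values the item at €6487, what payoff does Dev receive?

Highest bid: Dev at €5879, so Dev wins.
Second-highest bid: Xiu at €4653 — that is the price the winner pays.
Dev's payoff = value − price = €6487 − €4653 = €1834.

€1834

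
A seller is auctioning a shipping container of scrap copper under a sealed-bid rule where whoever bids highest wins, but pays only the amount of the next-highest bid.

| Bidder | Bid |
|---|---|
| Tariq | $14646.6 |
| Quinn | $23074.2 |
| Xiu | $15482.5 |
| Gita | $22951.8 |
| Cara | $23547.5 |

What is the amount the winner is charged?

Highest bid: Cara at $23547.5, so Cara wins.
Second-highest bid: Quinn at $23074.2 — that is the price the winner pays.

$23074.2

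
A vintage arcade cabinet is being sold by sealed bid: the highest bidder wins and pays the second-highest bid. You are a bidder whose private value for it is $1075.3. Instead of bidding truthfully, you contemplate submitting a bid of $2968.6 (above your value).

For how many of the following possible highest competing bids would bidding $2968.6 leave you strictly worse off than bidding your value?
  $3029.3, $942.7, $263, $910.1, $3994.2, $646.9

0

The deviation hurts exactly when the highest competing bid lies strictly between $1075.3 and $2968.6 — overbidding then wins at a price above your value.
$3029.3: above both → same outcome either way.
$942.7: below both → same outcome either way.
$263: below both → same outcome either way.
$910.1: below both → same outcome either way.
$3994.2: above both → same outcome either way.
$646.9: below both → same outcome either way.
Count: 0.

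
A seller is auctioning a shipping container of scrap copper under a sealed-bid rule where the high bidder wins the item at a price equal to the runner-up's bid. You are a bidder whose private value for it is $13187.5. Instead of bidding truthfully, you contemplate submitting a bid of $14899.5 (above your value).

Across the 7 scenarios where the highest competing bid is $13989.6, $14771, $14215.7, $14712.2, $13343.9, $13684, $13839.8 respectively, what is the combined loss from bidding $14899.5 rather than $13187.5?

The deviation costs you only when the competing bid falls strictly between $13187.5 and $14899.5; elsewhere both bids give the same outcome.
$13989.6: truthful payoff $0, deviation payoff −$802.1 → loss $802.1.
$14771: truthful payoff $0, deviation payoff −$1583.5 → loss $1583.5.
$14215.7: truthful payoff $0, deviation payoff −$1028.2 → loss $1028.2.
$14712.2: truthful payoff $0, deviation payoff −$1524.7 → loss $1524.7.
$13343.9: truthful payoff $0, deviation payoff −$156.4 → loss $156.4.
$13684: truthful payoff $0, deviation payoff −$496.5 → loss $496.5.
$13839.8: truthful payoff $0, deviation payoff −$652.3 → loss $652.3.
Total loss = $802.1 + $1583.5 + $1028.2 + $1524.7 + $156.4 + $496.5 + $652.3 = $6243.7.

$6243.7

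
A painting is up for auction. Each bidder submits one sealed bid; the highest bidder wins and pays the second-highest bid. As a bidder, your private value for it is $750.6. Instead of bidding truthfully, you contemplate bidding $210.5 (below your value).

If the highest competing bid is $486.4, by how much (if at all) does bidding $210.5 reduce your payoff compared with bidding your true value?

Bidding your value $750.6: you win (since $750.6 > $486.4) and pay $486.4. Payoff $264.2.
Bidding $210.5: you lose. Payoff $0.
The competing bid $486.4 lies between your shaded bid and your value, so underbidding forfeits an item you could have won at a profitable price.
Loss from deviating = $264.2 − ($0) = $264.2.

$264.2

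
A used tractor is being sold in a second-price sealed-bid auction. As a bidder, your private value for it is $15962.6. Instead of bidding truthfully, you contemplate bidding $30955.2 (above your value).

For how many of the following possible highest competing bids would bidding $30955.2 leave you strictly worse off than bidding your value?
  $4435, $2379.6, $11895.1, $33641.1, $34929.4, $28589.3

1

The deviation hurts exactly when the highest competing bid lies strictly between $15962.6 and $30955.2 — overbidding then wins at a price above your value.
$4435: below both → same outcome either way.
$2379.6: below both → same outcome either way.
$11895.1: below both → same outcome either way.
$33641.1: above both → same outcome either way.
$34929.4: above both → same outcome either way.
$28589.3: inside the interval → strictly worse (loss $12626.7).
Count: 1.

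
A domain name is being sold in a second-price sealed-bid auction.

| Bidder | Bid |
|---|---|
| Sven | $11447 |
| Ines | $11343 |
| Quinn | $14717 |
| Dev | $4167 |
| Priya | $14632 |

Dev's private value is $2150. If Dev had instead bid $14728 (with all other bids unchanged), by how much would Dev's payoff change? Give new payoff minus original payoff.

The highest bid among the other bidders is $14717; Dev's bid doesn't change that.
Original bid $4167: Dev is not highest (top rival bid is $14717); payoff $0.
Alternative bid $14728: Dev is highest, pays the top rival bid $14717; payoff $2150 − $14717 = −$12567.
Change in payoff = −$12567 − ($0) = −$12567.

−$12567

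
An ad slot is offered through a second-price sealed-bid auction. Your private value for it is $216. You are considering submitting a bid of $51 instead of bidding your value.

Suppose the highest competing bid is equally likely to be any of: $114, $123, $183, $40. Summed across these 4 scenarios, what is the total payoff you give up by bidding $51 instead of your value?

$228

The deviation costs you only when the competing bid falls strictly between $51 and $216; elsewhere both bids give the same outcome.
$114: truthful payoff $102, deviation payoff $0 → loss $102.
$123: truthful payoff $93, deviation payoff $0 → loss $93.
$183: truthful payoff $33, deviation payoff $0 → loss $33.
$40: outcomes coincide → loss $0.
Total loss = $102 + $93 + $33 = $228.
Because the price is fixed by the runner-up's bid, deviating from your value can only change a good outcome into a bad one — never the reverse.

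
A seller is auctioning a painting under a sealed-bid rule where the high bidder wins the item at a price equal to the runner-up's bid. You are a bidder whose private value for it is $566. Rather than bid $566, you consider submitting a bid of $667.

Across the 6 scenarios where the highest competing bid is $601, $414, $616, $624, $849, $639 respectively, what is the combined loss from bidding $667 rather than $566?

The deviation costs you only when the competing bid falls strictly between $566 and $667; elsewhere both bids give the same outcome.
$601: truthful payoff $0, deviation payoff −$35 → loss $35.
$414: outcomes coincide → loss $0.
$616: truthful payoff $0, deviation payoff −$50 → loss $50.
$624: truthful payoff $0, deviation payoff −$58 → loss $58.
$849: outcomes coincide → loss $0.
$639: truthful payoff $0, deviation payoff −$73 → loss $73.
Total loss = $35 + $50 + $58 + $73 = $216.

$216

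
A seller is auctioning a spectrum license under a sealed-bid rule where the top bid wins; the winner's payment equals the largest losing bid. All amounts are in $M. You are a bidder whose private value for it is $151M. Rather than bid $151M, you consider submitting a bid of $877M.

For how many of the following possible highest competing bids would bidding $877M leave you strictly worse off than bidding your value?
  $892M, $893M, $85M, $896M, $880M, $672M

The deviation hurts exactly when the highest competing bid lies strictly between $151M and $877M — overbidding then wins at a price above your value.
$892M: above both → same outcome either way.
$893M: above both → same outcome either way.
$85M: below both → same outcome either way.
$896M: above both → same outcome either way.
$880M: above both → same outcome either way.
$672M: inside the interval → strictly worse (loss $521M).
Count: 1.

1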